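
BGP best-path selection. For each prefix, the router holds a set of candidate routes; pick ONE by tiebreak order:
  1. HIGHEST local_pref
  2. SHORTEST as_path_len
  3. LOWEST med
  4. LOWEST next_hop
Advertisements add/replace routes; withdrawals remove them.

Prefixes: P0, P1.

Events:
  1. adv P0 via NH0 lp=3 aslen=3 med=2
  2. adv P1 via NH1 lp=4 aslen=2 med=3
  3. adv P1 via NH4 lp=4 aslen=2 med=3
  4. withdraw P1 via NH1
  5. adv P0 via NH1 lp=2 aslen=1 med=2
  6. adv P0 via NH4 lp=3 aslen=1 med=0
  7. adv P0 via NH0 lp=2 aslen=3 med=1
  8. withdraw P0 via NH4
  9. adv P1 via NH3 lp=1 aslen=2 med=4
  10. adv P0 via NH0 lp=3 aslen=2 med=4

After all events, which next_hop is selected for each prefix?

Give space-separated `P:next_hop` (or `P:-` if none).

Op 1: best P0=NH0 P1=-
Op 2: best P0=NH0 P1=NH1
Op 3: best P0=NH0 P1=NH1
Op 4: best P0=NH0 P1=NH4
Op 5: best P0=NH0 P1=NH4
Op 6: best P0=NH4 P1=NH4
Op 7: best P0=NH4 P1=NH4
Op 8: best P0=NH1 P1=NH4
Op 9: best P0=NH1 P1=NH4
Op 10: best P0=NH0 P1=NH4

Answer: P0:NH0 P1:NH4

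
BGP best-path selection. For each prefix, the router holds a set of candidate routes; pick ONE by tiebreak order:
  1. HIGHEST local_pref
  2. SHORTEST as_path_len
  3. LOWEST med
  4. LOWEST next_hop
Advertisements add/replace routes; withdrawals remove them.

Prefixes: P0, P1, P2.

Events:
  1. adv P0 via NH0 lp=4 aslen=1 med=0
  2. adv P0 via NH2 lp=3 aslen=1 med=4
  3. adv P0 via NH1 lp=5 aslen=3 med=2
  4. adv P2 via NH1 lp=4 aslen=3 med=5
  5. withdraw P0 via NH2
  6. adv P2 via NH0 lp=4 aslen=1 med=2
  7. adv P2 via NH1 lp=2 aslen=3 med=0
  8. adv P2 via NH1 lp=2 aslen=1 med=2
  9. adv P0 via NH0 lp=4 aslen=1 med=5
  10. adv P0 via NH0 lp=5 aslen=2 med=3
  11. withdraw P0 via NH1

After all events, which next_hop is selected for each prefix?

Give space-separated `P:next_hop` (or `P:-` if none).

Answer: P0:NH0 P1:- P2:NH0

Derivation:
Op 1: best P0=NH0 P1=- P2=-
Op 2: best P0=NH0 P1=- P2=-
Op 3: best P0=NH1 P1=- P2=-
Op 4: best P0=NH1 P1=- P2=NH1
Op 5: best P0=NH1 P1=- P2=NH1
Op 6: best P0=NH1 P1=- P2=NH0
Op 7: best P0=NH1 P1=- P2=NH0
Op 8: best P0=NH1 P1=- P2=NH0
Op 9: best P0=NH1 P1=- P2=NH0
Op 10: best P0=NH0 P1=- P2=NH0
Op 11: best P0=NH0 P1=- P2=NH0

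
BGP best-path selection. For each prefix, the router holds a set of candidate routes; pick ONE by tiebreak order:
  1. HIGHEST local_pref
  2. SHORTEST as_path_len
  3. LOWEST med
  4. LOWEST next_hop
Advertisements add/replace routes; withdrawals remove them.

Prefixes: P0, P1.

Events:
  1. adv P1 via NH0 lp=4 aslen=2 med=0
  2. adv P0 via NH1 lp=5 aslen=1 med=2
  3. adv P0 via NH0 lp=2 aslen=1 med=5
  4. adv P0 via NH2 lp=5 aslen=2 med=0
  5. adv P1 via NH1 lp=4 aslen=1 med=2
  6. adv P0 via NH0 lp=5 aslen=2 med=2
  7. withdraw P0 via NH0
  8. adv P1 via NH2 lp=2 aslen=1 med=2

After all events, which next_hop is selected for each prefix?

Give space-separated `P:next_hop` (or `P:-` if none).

Op 1: best P0=- P1=NH0
Op 2: best P0=NH1 P1=NH0
Op 3: best P0=NH1 P1=NH0
Op 4: best P0=NH1 P1=NH0
Op 5: best P0=NH1 P1=NH1
Op 6: best P0=NH1 P1=NH1
Op 7: best P0=NH1 P1=NH1
Op 8: best P0=NH1 P1=NH1

Answer: P0:NH1 P1:NH1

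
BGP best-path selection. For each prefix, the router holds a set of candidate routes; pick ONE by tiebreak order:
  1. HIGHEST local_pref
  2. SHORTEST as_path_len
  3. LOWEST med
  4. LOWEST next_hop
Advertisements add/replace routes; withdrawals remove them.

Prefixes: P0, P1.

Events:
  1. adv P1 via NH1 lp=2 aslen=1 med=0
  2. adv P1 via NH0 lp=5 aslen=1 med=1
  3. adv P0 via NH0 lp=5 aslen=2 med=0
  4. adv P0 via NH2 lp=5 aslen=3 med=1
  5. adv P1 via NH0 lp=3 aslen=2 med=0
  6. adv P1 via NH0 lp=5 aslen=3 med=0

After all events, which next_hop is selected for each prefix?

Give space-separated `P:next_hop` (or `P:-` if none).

Op 1: best P0=- P1=NH1
Op 2: best P0=- P1=NH0
Op 3: best P0=NH0 P1=NH0
Op 4: best P0=NH0 P1=NH0
Op 5: best P0=NH0 P1=NH0
Op 6: best P0=NH0 P1=NH0

Answer: P0:NH0 P1:NH0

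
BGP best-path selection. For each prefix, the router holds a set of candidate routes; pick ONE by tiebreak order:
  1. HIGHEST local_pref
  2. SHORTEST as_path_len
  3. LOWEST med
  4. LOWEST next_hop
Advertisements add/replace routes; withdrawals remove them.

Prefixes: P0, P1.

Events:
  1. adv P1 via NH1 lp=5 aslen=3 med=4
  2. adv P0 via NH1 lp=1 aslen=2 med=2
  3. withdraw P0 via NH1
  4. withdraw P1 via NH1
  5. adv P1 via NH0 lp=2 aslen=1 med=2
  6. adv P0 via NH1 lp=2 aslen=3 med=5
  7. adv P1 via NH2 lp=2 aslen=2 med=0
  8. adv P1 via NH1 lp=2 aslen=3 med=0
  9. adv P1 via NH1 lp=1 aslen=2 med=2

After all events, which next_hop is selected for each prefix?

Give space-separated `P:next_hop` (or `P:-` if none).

Answer: P0:NH1 P1:NH0

Derivation:
Op 1: best P0=- P1=NH1
Op 2: best P0=NH1 P1=NH1
Op 3: best P0=- P1=NH1
Op 4: best P0=- P1=-
Op 5: best P0=- P1=NH0
Op 6: best P0=NH1 P1=NH0
Op 7: best P0=NH1 P1=NH0
Op 8: best P0=NH1 P1=NH0
Op 9: best P0=NH1 P1=NH0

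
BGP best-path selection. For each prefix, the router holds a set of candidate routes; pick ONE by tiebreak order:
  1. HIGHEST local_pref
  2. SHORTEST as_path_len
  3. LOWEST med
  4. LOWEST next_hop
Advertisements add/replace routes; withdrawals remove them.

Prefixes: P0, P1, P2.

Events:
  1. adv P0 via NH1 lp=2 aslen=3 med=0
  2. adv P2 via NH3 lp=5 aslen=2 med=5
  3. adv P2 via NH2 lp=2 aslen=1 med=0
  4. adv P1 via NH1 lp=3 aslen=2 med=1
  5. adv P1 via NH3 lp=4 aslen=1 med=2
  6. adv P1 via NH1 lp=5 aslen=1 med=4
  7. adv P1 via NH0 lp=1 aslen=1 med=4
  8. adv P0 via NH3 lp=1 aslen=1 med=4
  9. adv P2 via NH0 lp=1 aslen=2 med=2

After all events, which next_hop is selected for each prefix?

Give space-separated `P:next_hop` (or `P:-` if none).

Answer: P0:NH1 P1:NH1 P2:NH3

Derivation:
Op 1: best P0=NH1 P1=- P2=-
Op 2: best P0=NH1 P1=- P2=NH3
Op 3: best P0=NH1 P1=- P2=NH3
Op 4: best P0=NH1 P1=NH1 P2=NH3
Op 5: best P0=NH1 P1=NH3 P2=NH3
Op 6: best P0=NH1 P1=NH1 P2=NH3
Op 7: best P0=NH1 P1=NH1 P2=NH3
Op 8: best P0=NH1 P1=NH1 P2=NH3
Op 9: best P0=NH1 P1=NH1 P2=NH3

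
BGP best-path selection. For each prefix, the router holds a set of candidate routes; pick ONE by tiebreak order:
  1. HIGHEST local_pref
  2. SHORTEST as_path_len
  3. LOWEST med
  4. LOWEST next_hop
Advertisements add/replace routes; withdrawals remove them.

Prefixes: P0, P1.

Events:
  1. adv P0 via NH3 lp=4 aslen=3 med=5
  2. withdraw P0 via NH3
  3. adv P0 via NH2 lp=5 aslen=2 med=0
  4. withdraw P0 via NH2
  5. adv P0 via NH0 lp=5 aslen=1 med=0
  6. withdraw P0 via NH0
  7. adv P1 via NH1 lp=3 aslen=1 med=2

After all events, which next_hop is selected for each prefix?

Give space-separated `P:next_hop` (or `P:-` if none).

Op 1: best P0=NH3 P1=-
Op 2: best P0=- P1=-
Op 3: best P0=NH2 P1=-
Op 4: best P0=- P1=-
Op 5: best P0=NH0 P1=-
Op 6: best P0=- P1=-
Op 7: best P0=- P1=NH1

Answer: P0:- P1:NH1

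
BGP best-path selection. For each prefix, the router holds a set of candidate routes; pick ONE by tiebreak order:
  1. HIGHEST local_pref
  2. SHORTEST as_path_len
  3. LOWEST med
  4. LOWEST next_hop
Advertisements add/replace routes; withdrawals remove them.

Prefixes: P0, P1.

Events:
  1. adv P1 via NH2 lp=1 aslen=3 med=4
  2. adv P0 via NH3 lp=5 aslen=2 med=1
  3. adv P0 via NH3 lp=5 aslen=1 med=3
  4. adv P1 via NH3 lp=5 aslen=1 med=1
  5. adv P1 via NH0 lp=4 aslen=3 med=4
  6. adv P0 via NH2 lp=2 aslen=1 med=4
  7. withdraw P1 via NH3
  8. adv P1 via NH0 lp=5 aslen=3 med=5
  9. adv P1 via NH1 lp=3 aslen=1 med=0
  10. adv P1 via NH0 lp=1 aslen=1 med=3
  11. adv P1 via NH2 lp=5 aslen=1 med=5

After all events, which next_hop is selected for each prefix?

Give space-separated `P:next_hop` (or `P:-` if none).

Op 1: best P0=- P1=NH2
Op 2: best P0=NH3 P1=NH2
Op 3: best P0=NH3 P1=NH2
Op 4: best P0=NH3 P1=NH3
Op 5: best P0=NH3 P1=NH3
Op 6: best P0=NH3 P1=NH3
Op 7: best P0=NH3 P1=NH0
Op 8: best P0=NH3 P1=NH0
Op 9: best P0=NH3 P1=NH0
Op 10: best P0=NH3 P1=NH1
Op 11: best P0=NH3 P1=NH2

Answer: P0:NH3 P1:NH2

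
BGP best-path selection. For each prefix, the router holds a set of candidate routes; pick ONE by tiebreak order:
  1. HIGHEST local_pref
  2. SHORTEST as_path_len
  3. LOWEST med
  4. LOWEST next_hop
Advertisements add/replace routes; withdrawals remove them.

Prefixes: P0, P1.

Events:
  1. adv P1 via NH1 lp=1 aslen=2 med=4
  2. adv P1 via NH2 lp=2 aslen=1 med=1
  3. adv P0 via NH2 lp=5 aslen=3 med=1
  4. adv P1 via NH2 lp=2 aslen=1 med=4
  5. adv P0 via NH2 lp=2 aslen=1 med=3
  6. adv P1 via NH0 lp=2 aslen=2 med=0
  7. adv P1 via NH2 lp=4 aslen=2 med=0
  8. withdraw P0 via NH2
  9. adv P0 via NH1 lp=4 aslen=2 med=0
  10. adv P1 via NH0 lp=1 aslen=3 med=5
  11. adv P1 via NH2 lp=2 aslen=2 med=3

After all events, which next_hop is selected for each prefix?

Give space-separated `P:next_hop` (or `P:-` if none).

Answer: P0:NH1 P1:NH2

Derivation:
Op 1: best P0=- P1=NH1
Op 2: best P0=- P1=NH2
Op 3: best P0=NH2 P1=NH2
Op 4: best P0=NH2 P1=NH2
Op 5: best P0=NH2 P1=NH2
Op 6: best P0=NH2 P1=NH2
Op 7: best P0=NH2 P1=NH2
Op 8: best P0=- P1=NH2
Op 9: best P0=NH1 P1=NH2
Op 10: best P0=NH1 P1=NH2
Op 11: best P0=NH1 P1=NH2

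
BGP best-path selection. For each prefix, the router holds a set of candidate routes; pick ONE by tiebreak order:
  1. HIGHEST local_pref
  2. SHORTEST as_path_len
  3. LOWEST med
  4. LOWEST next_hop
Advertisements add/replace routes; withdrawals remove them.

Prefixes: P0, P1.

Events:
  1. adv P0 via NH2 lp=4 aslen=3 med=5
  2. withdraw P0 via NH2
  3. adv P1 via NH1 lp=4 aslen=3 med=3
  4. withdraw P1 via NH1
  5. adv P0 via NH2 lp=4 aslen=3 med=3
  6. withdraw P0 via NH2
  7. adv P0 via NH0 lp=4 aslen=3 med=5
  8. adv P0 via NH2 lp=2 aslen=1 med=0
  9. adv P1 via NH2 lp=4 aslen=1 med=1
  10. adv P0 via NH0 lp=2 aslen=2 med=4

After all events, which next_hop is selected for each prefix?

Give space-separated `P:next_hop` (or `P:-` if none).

Answer: P0:NH2 P1:NH2

Derivation:
Op 1: best P0=NH2 P1=-
Op 2: best P0=- P1=-
Op 3: best P0=- P1=NH1
Op 4: best P0=- P1=-
Op 5: best P0=NH2 P1=-
Op 6: best P0=- P1=-
Op 7: best P0=NH0 P1=-
Op 8: best P0=NH0 P1=-
Op 9: best P0=NH0 P1=NH2
Op 10: best P0=NH2 P1=NH2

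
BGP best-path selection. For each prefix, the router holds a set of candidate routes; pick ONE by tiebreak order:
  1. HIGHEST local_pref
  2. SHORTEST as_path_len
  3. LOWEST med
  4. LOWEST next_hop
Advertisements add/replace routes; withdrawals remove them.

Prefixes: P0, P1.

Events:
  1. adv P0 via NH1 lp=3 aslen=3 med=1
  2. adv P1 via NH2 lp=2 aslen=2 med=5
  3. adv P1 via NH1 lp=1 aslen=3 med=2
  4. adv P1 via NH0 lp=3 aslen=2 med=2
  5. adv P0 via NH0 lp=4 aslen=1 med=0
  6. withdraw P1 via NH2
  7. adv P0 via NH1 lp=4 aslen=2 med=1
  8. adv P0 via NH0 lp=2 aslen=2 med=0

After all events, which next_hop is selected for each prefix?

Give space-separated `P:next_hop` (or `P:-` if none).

Op 1: best P0=NH1 P1=-
Op 2: best P0=NH1 P1=NH2
Op 3: best P0=NH1 P1=NH2
Op 4: best P0=NH1 P1=NH0
Op 5: best P0=NH0 P1=NH0
Op 6: best P0=NH0 P1=NH0
Op 7: best P0=NH0 P1=NH0
Op 8: best P0=NH1 P1=NH0

Answer: P0:NH1 P1:NH0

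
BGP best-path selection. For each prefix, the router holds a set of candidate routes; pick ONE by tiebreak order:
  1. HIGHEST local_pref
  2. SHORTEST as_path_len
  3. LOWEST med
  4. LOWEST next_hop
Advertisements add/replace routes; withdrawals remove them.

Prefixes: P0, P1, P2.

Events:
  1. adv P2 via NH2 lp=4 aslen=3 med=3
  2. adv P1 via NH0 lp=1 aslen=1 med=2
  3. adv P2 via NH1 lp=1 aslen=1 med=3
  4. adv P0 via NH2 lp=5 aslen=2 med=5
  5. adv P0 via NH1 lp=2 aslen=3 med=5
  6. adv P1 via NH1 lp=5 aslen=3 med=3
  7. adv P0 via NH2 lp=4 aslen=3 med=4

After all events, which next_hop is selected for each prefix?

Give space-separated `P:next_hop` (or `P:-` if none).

Answer: P0:NH2 P1:NH1 P2:NH2

Derivation:
Op 1: best P0=- P1=- P2=NH2
Op 2: best P0=- P1=NH0 P2=NH2
Op 3: best P0=- P1=NH0 P2=NH2
Op 4: best P0=NH2 P1=NH0 P2=NH2
Op 5: best P0=NH2 P1=NH0 P2=NH2
Op 6: best P0=NH2 P1=NH1 P2=NH2
Op 7: best P0=NH2 P1=NH1 P2=NH2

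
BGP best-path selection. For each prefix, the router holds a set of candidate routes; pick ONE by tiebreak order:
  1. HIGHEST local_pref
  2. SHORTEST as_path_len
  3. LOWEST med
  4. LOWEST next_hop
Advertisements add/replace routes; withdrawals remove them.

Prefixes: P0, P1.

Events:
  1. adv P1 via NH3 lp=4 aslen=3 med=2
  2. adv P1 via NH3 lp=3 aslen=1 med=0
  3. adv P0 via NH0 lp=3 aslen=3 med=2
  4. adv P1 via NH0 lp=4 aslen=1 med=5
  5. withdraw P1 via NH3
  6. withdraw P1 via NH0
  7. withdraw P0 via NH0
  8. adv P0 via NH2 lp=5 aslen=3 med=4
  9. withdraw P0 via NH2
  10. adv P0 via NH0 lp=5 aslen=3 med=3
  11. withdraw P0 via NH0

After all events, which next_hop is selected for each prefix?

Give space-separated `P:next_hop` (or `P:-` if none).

Answer: P0:- P1:-

Derivation:
Op 1: best P0=- P1=NH3
Op 2: best P0=- P1=NH3
Op 3: best P0=NH0 P1=NH3
Op 4: best P0=NH0 P1=NH0
Op 5: best P0=NH0 P1=NH0
Op 6: best P0=NH0 P1=-
Op 7: best P0=- P1=-
Op 8: best P0=NH2 P1=-
Op 9: best P0=- P1=-
Op 10: best P0=NH0 P1=-
Op 11: best P0=- P1=-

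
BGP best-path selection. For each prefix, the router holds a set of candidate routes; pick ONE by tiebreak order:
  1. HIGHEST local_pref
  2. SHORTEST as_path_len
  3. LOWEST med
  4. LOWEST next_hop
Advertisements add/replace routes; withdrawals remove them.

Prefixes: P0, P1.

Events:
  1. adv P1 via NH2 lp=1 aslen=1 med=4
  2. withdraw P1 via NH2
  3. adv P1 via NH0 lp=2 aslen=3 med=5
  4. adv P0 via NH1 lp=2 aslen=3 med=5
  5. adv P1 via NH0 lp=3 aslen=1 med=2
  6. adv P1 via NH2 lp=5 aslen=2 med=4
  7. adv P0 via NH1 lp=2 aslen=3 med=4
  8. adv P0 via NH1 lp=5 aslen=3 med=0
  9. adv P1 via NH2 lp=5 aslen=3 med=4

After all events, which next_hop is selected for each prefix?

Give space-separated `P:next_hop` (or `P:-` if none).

Op 1: best P0=- P1=NH2
Op 2: best P0=- P1=-
Op 3: best P0=- P1=NH0
Op 4: best P0=NH1 P1=NH0
Op 5: best P0=NH1 P1=NH0
Op 6: best P0=NH1 P1=NH2
Op 7: best P0=NH1 P1=NH2
Op 8: best P0=NH1 P1=NH2
Op 9: best P0=NH1 P1=NH2

Answer: P0:NH1 P1:NH2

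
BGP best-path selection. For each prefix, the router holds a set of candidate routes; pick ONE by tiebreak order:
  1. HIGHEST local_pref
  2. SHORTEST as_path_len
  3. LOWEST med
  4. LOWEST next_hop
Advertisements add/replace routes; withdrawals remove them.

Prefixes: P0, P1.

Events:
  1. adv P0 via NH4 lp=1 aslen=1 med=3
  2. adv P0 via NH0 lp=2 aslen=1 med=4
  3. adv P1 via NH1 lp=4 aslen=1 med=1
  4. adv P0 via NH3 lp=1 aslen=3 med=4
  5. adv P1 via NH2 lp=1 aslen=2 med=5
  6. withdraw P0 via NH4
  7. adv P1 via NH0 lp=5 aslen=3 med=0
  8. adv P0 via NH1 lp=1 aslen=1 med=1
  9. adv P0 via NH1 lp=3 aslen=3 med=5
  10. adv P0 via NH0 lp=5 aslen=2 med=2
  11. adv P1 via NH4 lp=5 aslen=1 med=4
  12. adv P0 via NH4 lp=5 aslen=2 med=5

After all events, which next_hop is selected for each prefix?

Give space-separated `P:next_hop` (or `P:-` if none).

Answer: P0:NH0 P1:NH4

Derivation:
Op 1: best P0=NH4 P1=-
Op 2: best P0=NH0 P1=-
Op 3: best P0=NH0 P1=NH1
Op 4: best P0=NH0 P1=NH1
Op 5: best P0=NH0 P1=NH1
Op 6: best P0=NH0 P1=NH1
Op 7: best P0=NH0 P1=NH0
Op 8: best P0=NH0 P1=NH0
Op 9: best P0=NH1 P1=NH0
Op 10: best P0=NH0 P1=NH0
Op 11: best P0=NH0 P1=NH4
Op 12: best P0=NH0 P1=NH4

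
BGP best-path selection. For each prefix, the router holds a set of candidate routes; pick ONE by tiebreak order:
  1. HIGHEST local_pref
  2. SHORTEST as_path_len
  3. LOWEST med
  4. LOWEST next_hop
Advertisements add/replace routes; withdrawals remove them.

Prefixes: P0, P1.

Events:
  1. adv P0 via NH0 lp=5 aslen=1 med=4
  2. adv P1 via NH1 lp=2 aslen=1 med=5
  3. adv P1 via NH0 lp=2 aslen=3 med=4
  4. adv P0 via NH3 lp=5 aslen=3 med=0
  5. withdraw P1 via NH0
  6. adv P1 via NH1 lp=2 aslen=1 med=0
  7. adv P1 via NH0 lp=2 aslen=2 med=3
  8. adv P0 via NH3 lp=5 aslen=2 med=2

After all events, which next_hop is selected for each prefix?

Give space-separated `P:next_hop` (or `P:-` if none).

Op 1: best P0=NH0 P1=-
Op 2: best P0=NH0 P1=NH1
Op 3: best P0=NH0 P1=NH1
Op 4: best P0=NH0 P1=NH1
Op 5: best P0=NH0 P1=NH1
Op 6: best P0=NH0 P1=NH1
Op 7: best P0=NH0 P1=NH1
Op 8: best P0=NH0 P1=NH1

Answer: P0:NH0 P1:NH1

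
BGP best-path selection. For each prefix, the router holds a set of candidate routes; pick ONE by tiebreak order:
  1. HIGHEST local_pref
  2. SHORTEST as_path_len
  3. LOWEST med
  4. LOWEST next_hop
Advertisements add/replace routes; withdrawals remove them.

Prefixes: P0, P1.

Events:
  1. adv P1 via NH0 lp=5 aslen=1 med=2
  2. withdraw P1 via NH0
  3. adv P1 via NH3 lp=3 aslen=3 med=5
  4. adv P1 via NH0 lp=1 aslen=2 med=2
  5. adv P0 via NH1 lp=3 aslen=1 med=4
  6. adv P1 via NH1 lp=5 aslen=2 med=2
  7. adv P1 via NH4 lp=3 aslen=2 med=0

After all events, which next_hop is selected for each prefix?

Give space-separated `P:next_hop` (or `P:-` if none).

Answer: P0:NH1 P1:NH1

Derivation:
Op 1: best P0=- P1=NH0
Op 2: best P0=- P1=-
Op 3: best P0=- P1=NH3
Op 4: best P0=- P1=NH3
Op 5: best P0=NH1 P1=NH3
Op 6: best P0=NH1 P1=NH1
Op 7: best P0=NH1 P1=NH1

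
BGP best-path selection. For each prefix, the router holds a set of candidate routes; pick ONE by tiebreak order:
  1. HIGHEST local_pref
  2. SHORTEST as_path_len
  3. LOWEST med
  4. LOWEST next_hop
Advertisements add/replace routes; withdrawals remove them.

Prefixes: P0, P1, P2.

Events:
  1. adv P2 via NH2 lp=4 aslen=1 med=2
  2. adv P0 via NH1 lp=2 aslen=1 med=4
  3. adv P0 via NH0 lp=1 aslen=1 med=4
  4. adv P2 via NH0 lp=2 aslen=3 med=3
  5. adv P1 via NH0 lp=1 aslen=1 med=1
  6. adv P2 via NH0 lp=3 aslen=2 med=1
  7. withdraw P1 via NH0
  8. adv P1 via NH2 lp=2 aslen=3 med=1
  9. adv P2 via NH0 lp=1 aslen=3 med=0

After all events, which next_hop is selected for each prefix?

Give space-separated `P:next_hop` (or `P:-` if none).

Answer: P0:NH1 P1:NH2 P2:NH2

Derivation:
Op 1: best P0=- P1=- P2=NH2
Op 2: best P0=NH1 P1=- P2=NH2
Op 3: best P0=NH1 P1=- P2=NH2
Op 4: best P0=NH1 P1=- P2=NH2
Op 5: best P0=NH1 P1=NH0 P2=NH2
Op 6: best P0=NH1 P1=NH0 P2=NH2
Op 7: best P0=NH1 P1=- P2=NH2
Op 8: best P0=NH1 P1=NH2 P2=NH2
Op 9: best P0=NH1 P1=NH2 P2=NH2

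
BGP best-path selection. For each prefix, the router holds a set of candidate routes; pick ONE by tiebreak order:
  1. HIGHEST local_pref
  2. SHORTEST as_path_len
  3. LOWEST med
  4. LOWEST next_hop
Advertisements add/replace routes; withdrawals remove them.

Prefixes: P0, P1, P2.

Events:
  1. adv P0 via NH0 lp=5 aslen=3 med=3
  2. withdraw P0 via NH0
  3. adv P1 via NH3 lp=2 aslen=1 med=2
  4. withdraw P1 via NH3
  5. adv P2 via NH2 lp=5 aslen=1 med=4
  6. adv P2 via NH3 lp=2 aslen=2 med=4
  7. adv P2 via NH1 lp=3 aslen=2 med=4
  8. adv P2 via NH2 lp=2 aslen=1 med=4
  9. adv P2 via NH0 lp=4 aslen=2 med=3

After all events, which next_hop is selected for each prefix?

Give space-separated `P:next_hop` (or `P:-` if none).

Answer: P0:- P1:- P2:NH0

Derivation:
Op 1: best P0=NH0 P1=- P2=-
Op 2: best P0=- P1=- P2=-
Op 3: best P0=- P1=NH3 P2=-
Op 4: best P0=- P1=- P2=-
Op 5: best P0=- P1=- P2=NH2
Op 6: best P0=- P1=- P2=NH2
Op 7: best P0=- P1=- P2=NH2
Op 8: best P0=- P1=- P2=NH1
Op 9: best P0=- P1=- P2=NH0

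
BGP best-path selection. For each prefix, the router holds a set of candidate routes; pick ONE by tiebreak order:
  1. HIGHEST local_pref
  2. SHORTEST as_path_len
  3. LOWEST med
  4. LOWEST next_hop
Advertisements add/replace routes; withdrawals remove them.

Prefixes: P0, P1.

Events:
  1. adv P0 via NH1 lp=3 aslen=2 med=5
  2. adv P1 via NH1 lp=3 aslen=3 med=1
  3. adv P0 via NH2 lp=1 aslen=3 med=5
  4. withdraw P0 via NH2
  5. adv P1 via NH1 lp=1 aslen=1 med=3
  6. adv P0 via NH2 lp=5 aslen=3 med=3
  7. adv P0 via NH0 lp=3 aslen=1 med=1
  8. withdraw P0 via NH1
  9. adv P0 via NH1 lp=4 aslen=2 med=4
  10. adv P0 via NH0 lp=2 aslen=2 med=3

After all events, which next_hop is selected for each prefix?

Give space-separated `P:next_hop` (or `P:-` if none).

Answer: P0:NH2 P1:NH1

Derivation:
Op 1: best P0=NH1 P1=-
Op 2: best P0=NH1 P1=NH1
Op 3: best P0=NH1 P1=NH1
Op 4: best P0=NH1 P1=NH1
Op 5: best P0=NH1 P1=NH1
Op 6: best P0=NH2 P1=NH1
Op 7: best P0=NH2 P1=NH1
Op 8: best P0=NH2 P1=NH1
Op 9: best P0=NH2 P1=NH1
Op 10: best P0=NH2 P1=NH1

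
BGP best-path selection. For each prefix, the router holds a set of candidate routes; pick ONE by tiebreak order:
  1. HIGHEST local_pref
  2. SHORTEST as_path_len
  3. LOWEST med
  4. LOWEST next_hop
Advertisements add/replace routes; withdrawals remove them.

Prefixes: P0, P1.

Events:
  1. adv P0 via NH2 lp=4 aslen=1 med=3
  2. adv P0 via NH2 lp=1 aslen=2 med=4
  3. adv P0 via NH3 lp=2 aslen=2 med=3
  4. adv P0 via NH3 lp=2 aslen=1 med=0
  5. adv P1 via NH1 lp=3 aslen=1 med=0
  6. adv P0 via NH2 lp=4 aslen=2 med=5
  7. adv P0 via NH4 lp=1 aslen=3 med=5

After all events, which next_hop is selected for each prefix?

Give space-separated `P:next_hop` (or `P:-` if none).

Op 1: best P0=NH2 P1=-
Op 2: best P0=NH2 P1=-
Op 3: best P0=NH3 P1=-
Op 4: best P0=NH3 P1=-
Op 5: best P0=NH3 P1=NH1
Op 6: best P0=NH2 P1=NH1
Op 7: best P0=NH2 P1=NH1

Answer: P0:NH2 P1:NH1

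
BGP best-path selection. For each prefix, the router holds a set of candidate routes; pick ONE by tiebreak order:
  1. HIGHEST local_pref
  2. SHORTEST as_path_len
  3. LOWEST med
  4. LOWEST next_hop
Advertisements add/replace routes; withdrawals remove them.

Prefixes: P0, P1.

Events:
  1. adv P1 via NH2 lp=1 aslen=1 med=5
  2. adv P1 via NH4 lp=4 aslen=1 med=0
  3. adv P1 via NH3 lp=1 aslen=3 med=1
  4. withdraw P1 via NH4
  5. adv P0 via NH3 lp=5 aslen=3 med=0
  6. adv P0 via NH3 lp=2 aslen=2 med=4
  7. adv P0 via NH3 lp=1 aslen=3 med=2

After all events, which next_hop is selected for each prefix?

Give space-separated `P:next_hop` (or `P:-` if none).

Op 1: best P0=- P1=NH2
Op 2: best P0=- P1=NH4
Op 3: best P0=- P1=NH4
Op 4: best P0=- P1=NH2
Op 5: best P0=NH3 P1=NH2
Op 6: best P0=NH3 P1=NH2
Op 7: best P0=NH3 P1=NH2

Answer: P0:NH3 P1:NH2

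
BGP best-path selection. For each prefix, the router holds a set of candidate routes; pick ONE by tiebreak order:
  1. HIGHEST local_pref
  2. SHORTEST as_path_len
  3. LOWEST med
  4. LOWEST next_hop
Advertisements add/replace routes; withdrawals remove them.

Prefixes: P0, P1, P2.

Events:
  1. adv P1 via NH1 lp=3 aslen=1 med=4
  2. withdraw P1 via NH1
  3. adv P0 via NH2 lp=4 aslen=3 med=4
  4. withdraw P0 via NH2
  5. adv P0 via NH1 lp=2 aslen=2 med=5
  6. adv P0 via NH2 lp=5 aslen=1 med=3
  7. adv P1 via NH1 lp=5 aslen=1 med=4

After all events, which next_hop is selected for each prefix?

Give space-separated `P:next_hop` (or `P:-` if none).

Answer: P0:NH2 P1:NH1 P2:-

Derivation:
Op 1: best P0=- P1=NH1 P2=-
Op 2: best P0=- P1=- P2=-
Op 3: best P0=NH2 P1=- P2=-
Op 4: best P0=- P1=- P2=-
Op 5: best P0=NH1 P1=- P2=-
Op 6: best P0=NH2 P1=- P2=-
Op 7: best P0=NH2 P1=NH1 P2=-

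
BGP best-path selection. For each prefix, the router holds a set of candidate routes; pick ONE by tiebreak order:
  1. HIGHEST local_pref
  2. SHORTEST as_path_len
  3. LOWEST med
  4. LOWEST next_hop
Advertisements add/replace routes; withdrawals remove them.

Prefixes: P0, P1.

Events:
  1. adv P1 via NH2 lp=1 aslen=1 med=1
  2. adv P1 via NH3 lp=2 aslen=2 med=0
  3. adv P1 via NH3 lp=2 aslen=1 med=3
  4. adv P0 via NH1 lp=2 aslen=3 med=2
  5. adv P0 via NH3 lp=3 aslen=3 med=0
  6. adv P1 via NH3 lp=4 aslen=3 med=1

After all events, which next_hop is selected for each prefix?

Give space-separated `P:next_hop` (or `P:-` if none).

Op 1: best P0=- P1=NH2
Op 2: best P0=- P1=NH3
Op 3: best P0=- P1=NH3
Op 4: best P0=NH1 P1=NH3
Op 5: best P0=NH3 P1=NH3
Op 6: best P0=NH3 P1=NH3

Answer: P0:NH3 P1:NH3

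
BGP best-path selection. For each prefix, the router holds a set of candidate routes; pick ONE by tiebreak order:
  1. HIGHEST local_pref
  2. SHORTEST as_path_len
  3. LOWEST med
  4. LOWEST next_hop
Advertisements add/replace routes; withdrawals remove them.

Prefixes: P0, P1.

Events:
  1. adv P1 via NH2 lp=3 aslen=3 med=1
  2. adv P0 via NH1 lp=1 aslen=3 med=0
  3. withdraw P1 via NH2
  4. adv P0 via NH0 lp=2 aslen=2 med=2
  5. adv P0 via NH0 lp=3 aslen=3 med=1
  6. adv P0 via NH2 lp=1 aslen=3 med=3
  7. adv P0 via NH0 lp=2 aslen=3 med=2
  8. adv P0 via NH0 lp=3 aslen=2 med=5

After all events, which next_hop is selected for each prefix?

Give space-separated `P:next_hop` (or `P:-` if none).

Answer: P0:NH0 P1:-

Derivation:
Op 1: best P0=- P1=NH2
Op 2: best P0=NH1 P1=NH2
Op 3: best P0=NH1 P1=-
Op 4: best P0=NH0 P1=-
Op 5: best P0=NH0 P1=-
Op 6: best P0=NH0 P1=-
Op 7: best P0=NH0 P1=-
Op 8: best P0=NH0 P1=-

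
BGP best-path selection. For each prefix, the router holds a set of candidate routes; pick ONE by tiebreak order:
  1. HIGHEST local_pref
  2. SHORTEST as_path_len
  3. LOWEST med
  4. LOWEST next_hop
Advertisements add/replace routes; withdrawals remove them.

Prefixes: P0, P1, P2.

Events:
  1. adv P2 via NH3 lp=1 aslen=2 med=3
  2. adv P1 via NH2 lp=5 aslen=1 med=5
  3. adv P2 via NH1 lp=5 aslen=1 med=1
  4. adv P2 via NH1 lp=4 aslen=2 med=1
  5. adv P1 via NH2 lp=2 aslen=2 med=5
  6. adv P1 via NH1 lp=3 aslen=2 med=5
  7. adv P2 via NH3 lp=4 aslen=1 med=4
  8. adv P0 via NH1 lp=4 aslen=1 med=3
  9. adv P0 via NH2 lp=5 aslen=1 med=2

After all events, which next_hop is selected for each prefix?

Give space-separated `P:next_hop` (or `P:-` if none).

Answer: P0:NH2 P1:NH1 P2:NH3

Derivation:
Op 1: best P0=- P1=- P2=NH3
Op 2: best P0=- P1=NH2 P2=NH3
Op 3: best P0=- P1=NH2 P2=NH1
Op 4: best P0=- P1=NH2 P2=NH1
Op 5: best P0=- P1=NH2 P2=NH1
Op 6: best P0=- P1=NH1 P2=NH1
Op 7: best P0=- P1=NH1 P2=NH3
Op 8: best P0=NH1 P1=NH1 P2=NH3
Op 9: best P0=NH2 P1=NH1 P2=NH3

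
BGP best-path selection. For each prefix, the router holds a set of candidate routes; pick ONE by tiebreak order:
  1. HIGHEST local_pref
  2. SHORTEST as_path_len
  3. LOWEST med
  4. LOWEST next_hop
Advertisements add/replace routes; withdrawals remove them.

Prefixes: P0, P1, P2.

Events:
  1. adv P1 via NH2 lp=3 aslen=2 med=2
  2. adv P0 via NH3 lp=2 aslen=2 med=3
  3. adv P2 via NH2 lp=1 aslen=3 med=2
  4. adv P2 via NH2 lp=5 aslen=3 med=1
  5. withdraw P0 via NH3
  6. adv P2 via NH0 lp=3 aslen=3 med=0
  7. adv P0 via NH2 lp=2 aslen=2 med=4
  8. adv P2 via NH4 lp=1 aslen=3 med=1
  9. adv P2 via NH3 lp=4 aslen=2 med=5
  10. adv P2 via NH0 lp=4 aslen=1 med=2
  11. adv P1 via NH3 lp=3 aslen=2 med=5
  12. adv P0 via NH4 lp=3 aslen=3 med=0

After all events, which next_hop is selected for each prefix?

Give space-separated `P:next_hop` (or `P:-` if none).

Op 1: best P0=- P1=NH2 P2=-
Op 2: best P0=NH3 P1=NH2 P2=-
Op 3: best P0=NH3 P1=NH2 P2=NH2
Op 4: best P0=NH3 P1=NH2 P2=NH2
Op 5: best P0=- P1=NH2 P2=NH2
Op 6: best P0=- P1=NH2 P2=NH2
Op 7: best P0=NH2 P1=NH2 P2=NH2
Op 8: best P0=NH2 P1=NH2 P2=NH2
Op 9: best P0=NH2 P1=NH2 P2=NH2
Op 10: best P0=NH2 P1=NH2 P2=NH2
Op 11: best P0=NH2 P1=NH2 P2=NH2
Op 12: best P0=NH4 P1=NH2 P2=NH2

Answer: P0:NH4 P1:NH2 P2:NH2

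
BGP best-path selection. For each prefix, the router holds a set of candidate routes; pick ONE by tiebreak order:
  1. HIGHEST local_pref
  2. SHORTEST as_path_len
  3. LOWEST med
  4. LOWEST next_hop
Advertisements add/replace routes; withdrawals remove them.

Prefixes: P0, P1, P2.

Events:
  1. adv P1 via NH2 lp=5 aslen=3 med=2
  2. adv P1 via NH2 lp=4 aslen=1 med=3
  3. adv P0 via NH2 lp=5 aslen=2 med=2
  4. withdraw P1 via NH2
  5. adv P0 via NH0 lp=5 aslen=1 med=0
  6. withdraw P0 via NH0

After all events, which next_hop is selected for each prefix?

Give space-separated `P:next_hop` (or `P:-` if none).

Op 1: best P0=- P1=NH2 P2=-
Op 2: best P0=- P1=NH2 P2=-
Op 3: best P0=NH2 P1=NH2 P2=-
Op 4: best P0=NH2 P1=- P2=-
Op 5: best P0=NH0 P1=- P2=-
Op 6: best P0=NH2 P1=- P2=-

Answer: P0:NH2 P1:- P2:-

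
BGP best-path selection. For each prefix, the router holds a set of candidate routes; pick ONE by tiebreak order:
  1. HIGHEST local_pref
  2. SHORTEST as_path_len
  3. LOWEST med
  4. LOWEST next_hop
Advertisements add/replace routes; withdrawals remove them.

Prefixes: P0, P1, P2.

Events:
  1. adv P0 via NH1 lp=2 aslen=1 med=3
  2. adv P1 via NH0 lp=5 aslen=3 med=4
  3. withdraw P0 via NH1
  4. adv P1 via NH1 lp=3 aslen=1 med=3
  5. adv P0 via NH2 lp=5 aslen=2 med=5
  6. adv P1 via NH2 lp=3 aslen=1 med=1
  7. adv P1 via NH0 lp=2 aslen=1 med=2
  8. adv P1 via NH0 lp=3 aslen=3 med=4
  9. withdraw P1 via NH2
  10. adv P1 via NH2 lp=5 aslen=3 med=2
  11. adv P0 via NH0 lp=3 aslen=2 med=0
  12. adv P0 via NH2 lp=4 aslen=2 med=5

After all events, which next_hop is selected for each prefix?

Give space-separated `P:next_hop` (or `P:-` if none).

Answer: P0:NH2 P1:NH2 P2:-

Derivation:
Op 1: best P0=NH1 P1=- P2=-
Op 2: best P0=NH1 P1=NH0 P2=-
Op 3: best P0=- P1=NH0 P2=-
Op 4: best P0=- P1=NH0 P2=-
Op 5: best P0=NH2 P1=NH0 P2=-
Op 6: best P0=NH2 P1=NH0 P2=-
Op 7: best P0=NH2 P1=NH2 P2=-
Op 8: best P0=NH2 P1=NH2 P2=-
Op 9: best P0=NH2 P1=NH1 P2=-
Op 10: best P0=NH2 P1=NH2 P2=-
Op 11: best P0=NH2 P1=NH2 P2=-
Op 12: best P0=NH2 P1=NH2 P2=-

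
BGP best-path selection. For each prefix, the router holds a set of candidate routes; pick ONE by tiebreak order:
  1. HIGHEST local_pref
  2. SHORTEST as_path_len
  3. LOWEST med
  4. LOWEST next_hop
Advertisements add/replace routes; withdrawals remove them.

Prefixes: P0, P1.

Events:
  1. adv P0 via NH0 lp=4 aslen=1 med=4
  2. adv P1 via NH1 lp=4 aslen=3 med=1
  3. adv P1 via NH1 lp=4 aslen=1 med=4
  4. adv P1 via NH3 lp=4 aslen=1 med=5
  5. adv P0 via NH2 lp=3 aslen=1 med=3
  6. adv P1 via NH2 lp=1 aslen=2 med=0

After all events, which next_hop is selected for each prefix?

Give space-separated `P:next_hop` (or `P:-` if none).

Op 1: best P0=NH0 P1=-
Op 2: best P0=NH0 P1=NH1
Op 3: best P0=NH0 P1=NH1
Op 4: best P0=NH0 P1=NH1
Op 5: best P0=NH0 P1=NH1
Op 6: best P0=NH0 P1=NH1

Answer: P0:NH0 P1:NH1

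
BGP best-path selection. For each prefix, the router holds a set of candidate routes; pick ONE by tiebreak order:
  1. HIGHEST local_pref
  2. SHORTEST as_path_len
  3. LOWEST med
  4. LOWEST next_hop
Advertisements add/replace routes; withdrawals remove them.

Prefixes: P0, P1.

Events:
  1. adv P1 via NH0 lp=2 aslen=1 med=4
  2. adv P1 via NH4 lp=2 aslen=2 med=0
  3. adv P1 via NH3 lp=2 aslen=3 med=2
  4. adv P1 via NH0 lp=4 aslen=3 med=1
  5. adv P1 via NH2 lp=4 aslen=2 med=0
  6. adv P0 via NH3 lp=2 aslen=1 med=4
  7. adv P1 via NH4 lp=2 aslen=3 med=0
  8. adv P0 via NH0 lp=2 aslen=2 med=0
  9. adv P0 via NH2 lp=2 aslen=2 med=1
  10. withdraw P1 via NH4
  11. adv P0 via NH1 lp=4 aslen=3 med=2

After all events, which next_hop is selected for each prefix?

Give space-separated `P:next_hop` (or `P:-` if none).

Op 1: best P0=- P1=NH0
Op 2: best P0=- P1=NH0
Op 3: best P0=- P1=NH0
Op 4: best P0=- P1=NH0
Op 5: best P0=- P1=NH2
Op 6: best P0=NH3 P1=NH2
Op 7: best P0=NH3 P1=NH2
Op 8: best P0=NH3 P1=NH2
Op 9: best P0=NH3 P1=NH2
Op 10: best P0=NH3 P1=NH2
Op 11: best P0=NH1 P1=NH2

Answer: P0:NH1 P1:NH2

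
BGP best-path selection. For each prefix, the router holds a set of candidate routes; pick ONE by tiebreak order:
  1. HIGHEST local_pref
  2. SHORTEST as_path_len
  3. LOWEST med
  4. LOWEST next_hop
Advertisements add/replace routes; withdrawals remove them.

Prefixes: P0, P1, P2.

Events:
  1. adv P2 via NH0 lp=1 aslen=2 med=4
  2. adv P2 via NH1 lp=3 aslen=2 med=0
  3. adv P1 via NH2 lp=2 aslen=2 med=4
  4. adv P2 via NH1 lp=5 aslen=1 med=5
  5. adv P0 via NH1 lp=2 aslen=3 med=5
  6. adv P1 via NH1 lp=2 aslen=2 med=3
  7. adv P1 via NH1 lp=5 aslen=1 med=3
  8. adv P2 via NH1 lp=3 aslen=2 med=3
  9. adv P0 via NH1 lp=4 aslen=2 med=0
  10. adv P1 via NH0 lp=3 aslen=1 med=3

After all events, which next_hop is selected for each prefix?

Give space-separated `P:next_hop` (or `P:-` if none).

Answer: P0:NH1 P1:NH1 P2:NH1

Derivation:
Op 1: best P0=- P1=- P2=NH0
Op 2: best P0=- P1=- P2=NH1
Op 3: best P0=- P1=NH2 P2=NH1
Op 4: best P0=- P1=NH2 P2=NH1
Op 5: best P0=NH1 P1=NH2 P2=NH1
Op 6: best P0=NH1 P1=NH1 P2=NH1
Op 7: best P0=NH1 P1=NH1 P2=NH1
Op 8: best P0=NH1 P1=NH1 P2=NH1
Op 9: best P0=NH1 P1=NH1 P2=NH1
Op 10: best P0=NH1 P1=NH1 P2=NH1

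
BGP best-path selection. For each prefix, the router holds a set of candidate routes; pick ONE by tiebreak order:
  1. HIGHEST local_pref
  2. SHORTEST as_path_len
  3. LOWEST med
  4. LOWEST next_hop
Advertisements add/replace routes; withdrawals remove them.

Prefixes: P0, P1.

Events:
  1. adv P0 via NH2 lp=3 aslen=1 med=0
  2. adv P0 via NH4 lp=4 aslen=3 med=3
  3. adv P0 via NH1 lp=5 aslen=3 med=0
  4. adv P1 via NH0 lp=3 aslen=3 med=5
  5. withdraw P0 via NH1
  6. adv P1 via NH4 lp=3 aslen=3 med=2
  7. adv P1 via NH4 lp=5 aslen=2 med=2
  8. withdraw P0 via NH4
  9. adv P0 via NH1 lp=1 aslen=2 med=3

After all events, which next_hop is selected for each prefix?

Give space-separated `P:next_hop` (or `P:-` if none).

Op 1: best P0=NH2 P1=-
Op 2: best P0=NH4 P1=-
Op 3: best P0=NH1 P1=-
Op 4: best P0=NH1 P1=NH0
Op 5: best P0=NH4 P1=NH0
Op 6: best P0=NH4 P1=NH4
Op 7: best P0=NH4 P1=NH4
Op 8: best P0=NH2 P1=NH4
Op 9: best P0=NH2 P1=NH4

Answer: P0:NH2 P1:NH4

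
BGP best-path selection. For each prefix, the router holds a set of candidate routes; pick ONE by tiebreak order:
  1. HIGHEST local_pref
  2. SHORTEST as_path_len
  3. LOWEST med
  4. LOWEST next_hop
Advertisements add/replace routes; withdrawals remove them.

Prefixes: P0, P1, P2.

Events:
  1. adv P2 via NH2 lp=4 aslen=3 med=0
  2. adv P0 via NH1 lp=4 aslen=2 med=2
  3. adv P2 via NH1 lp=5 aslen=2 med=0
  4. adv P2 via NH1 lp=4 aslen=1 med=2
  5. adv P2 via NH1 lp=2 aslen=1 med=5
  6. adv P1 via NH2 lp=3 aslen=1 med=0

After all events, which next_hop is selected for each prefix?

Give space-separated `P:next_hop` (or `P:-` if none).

Op 1: best P0=- P1=- P2=NH2
Op 2: best P0=NH1 P1=- P2=NH2
Op 3: best P0=NH1 P1=- P2=NH1
Op 4: best P0=NH1 P1=- P2=NH1
Op 5: best P0=NH1 P1=- P2=NH2
Op 6: best P0=NH1 P1=NH2 P2=NH2

Answer: P0:NH1 P1:NH2 P2:NH2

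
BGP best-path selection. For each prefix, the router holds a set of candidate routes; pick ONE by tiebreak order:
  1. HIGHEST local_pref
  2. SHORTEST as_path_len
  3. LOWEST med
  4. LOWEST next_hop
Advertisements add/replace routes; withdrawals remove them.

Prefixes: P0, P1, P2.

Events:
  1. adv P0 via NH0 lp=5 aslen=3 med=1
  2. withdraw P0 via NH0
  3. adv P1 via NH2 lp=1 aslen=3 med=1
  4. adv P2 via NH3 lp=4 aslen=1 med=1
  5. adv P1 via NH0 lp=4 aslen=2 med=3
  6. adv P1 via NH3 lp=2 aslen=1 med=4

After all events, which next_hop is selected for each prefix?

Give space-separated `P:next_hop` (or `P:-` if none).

Op 1: best P0=NH0 P1=- P2=-
Op 2: best P0=- P1=- P2=-
Op 3: best P0=- P1=NH2 P2=-
Op 4: best P0=- P1=NH2 P2=NH3
Op 5: best P0=- P1=NH0 P2=NH3
Op 6: best P0=- P1=NH0 P2=NH3

Answer: P0:- P1:NH0 P2:NH3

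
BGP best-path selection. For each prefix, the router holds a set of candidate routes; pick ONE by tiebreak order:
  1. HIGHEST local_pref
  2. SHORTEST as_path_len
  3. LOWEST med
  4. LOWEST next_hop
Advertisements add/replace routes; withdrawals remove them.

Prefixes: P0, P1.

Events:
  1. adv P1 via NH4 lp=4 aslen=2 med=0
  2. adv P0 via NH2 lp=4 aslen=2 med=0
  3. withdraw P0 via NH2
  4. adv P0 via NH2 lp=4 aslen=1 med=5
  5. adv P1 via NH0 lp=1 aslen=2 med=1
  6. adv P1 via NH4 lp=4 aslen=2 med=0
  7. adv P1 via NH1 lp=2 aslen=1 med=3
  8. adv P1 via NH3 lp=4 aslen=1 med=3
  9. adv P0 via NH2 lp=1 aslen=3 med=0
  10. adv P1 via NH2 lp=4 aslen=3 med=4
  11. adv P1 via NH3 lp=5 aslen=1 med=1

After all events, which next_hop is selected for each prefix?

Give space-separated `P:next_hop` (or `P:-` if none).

Answer: P0:NH2 P1:NH3

Derivation:
Op 1: best P0=- P1=NH4
Op 2: best P0=NH2 P1=NH4
Op 3: best P0=- P1=NH4
Op 4: best P0=NH2 P1=NH4
Op 5: best P0=NH2 P1=NH4
Op 6: best P0=NH2 P1=NH4
Op 7: best P0=NH2 P1=NH4
Op 8: best P0=NH2 P1=NH3
Op 9: best P0=NH2 P1=NH3
Op 10: best P0=NH2 P1=NH3
Op 11: best P0=NH2 P1=NH3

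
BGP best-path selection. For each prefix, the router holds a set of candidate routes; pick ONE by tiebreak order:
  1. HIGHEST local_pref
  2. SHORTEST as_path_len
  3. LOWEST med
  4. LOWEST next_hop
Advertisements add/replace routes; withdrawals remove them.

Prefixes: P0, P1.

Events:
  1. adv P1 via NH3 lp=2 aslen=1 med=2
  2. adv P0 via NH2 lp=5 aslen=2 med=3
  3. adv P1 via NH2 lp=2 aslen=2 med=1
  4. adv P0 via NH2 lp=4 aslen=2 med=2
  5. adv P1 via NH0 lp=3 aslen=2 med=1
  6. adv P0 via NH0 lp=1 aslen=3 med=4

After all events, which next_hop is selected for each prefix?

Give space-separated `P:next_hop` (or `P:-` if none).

Op 1: best P0=- P1=NH3
Op 2: best P0=NH2 P1=NH3
Op 3: best P0=NH2 P1=NH3
Op 4: best P0=NH2 P1=NH3
Op 5: best P0=NH2 P1=NH0
Op 6: best P0=NH2 P1=NH0

Answer: P0:NH2 P1:NH0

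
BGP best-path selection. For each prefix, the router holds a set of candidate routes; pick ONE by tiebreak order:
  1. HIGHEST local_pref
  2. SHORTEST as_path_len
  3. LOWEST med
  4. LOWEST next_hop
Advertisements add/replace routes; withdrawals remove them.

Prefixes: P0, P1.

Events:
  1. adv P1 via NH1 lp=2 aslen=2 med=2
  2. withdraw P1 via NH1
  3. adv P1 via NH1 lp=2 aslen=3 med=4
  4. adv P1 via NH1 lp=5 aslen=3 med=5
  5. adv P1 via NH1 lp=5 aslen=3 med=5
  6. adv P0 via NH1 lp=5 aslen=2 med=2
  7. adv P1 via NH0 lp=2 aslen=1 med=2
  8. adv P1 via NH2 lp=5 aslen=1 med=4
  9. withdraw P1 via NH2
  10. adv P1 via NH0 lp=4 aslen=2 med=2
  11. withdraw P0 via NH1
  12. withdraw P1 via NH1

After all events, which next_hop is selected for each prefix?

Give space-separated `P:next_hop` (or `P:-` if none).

Op 1: best P0=- P1=NH1
Op 2: best P0=- P1=-
Op 3: best P0=- P1=NH1
Op 4: best P0=- P1=NH1
Op 5: best P0=- P1=NH1
Op 6: best P0=NH1 P1=NH1
Op 7: best P0=NH1 P1=NH1
Op 8: best P0=NH1 P1=NH2
Op 9: best P0=NH1 P1=NH1
Op 10: best P0=NH1 P1=NH1
Op 11: best P0=- P1=NH1
Op 12: best P0=- P1=NH0

Answer: P0:- P1:NH0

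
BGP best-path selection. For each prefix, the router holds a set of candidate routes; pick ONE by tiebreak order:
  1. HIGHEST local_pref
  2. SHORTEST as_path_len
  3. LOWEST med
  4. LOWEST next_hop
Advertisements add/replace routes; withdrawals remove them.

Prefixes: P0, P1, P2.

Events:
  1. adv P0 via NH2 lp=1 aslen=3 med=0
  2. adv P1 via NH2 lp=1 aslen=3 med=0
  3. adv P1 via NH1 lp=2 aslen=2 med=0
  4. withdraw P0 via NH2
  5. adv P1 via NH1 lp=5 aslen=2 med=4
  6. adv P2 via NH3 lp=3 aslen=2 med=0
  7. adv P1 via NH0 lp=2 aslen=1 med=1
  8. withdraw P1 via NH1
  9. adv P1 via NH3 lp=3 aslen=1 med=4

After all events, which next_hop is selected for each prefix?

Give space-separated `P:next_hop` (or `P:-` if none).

Answer: P0:- P1:NH3 P2:NH3

Derivation:
Op 1: best P0=NH2 P1=- P2=-
Op 2: best P0=NH2 P1=NH2 P2=-
Op 3: best P0=NH2 P1=NH1 P2=-
Op 4: best P0=- P1=NH1 P2=-
Op 5: best P0=- P1=NH1 P2=-
Op 6: best P0=- P1=NH1 P2=NH3
Op 7: best P0=- P1=NH1 P2=NH3
Op 8: best P0=- P1=NH0 P2=NH3
Op 9: best P0=- P1=NH3 P2=NH3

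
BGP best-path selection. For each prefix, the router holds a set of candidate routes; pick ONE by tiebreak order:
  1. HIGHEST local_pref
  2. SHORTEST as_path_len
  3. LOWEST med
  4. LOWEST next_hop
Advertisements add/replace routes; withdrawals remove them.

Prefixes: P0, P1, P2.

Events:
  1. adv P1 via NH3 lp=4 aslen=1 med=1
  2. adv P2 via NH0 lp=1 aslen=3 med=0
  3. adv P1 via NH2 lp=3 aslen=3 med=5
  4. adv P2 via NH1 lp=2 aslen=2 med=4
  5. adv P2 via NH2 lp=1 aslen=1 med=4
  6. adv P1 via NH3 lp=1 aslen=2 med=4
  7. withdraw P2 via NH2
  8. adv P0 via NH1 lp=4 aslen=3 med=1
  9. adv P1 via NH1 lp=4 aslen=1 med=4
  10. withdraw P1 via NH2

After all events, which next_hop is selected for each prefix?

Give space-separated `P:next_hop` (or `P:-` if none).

Answer: P0:NH1 P1:NH1 P2:NH1

Derivation:
Op 1: best P0=- P1=NH3 P2=-
Op 2: best P0=- P1=NH3 P2=NH0
Op 3: best P0=- P1=NH3 P2=NH0
Op 4: best P0=- P1=NH3 P2=NH1
Op 5: best P0=- P1=NH3 P2=NH1
Op 6: best P0=- P1=NH2 P2=NH1
Op 7: best P0=- P1=NH2 P2=NH1
Op 8: best P0=NH1 P1=NH2 P2=NH1
Op 9: best P0=NH1 P1=NH1 P2=NH1
Op 10: best P0=NH1 P1=NH1 P2=NH1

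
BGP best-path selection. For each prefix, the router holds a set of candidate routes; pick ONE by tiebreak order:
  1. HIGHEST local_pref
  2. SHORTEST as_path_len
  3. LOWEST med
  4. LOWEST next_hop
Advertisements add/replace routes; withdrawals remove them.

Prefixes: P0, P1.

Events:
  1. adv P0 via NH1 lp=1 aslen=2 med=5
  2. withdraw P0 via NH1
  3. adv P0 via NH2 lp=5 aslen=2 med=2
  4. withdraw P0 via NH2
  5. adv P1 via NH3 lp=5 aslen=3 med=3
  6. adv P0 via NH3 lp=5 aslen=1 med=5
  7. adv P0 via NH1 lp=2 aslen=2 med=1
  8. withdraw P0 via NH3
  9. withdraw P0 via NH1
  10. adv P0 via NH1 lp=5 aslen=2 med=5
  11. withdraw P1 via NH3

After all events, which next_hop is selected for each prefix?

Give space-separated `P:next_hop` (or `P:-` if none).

Op 1: best P0=NH1 P1=-
Op 2: best P0=- P1=-
Op 3: best P0=NH2 P1=-
Op 4: best P0=- P1=-
Op 5: best P0=- P1=NH3
Op 6: best P0=NH3 P1=NH3
Op 7: best P0=NH3 P1=NH3
Op 8: best P0=NH1 P1=NH3
Op 9: best P0=- P1=NH3
Op 10: best P0=NH1 P1=NH3
Op 11: best P0=NH1 P1=-

Answer: P0:NH1 P1:-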